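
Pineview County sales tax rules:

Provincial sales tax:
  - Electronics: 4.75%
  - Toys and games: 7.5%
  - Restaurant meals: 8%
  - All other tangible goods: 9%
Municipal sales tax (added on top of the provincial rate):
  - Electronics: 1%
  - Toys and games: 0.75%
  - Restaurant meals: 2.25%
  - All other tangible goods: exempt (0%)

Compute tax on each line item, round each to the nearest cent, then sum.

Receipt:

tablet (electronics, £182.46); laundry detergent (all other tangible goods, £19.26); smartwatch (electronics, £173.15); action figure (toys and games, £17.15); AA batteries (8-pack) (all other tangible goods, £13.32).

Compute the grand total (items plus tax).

£430.13

Tablet £182.46: electronics → 4.75% + 1% municipal = 5.75% → £10.49
Laundry detergent £19.26: all other tangible goods → 9% + 0% municipal = 9% → £1.73
Smartwatch £173.15: electronics → 4.75% + 1% municipal = 5.75% → £9.96
Action figure £17.15: toys and games → 7.5% + 0.75% municipal = 8.25% → £1.41
AA batteries (8-pack) £13.32: all other tangible goods → 9% + 0% municipal = 9% → £1.20
Subtotal = £405.34; tax = £24.79; total due = £430.13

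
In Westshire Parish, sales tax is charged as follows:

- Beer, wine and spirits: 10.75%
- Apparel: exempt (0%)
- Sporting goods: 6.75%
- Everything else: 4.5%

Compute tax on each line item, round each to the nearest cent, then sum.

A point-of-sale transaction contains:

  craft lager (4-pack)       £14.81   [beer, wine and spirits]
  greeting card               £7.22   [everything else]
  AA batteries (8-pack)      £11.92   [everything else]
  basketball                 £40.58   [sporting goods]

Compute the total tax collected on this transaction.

Craft lager (4-pack) £14.81: beer, wine and spirits → 10.75% → £1.59
Greeting card £7.22: everything else → 4.5% → £0.32
AA batteries (8-pack) £11.92: everything else → 4.5% → £0.54
Basketball £40.58: sporting goods → 6.75% → £2.74
Total tax = £1.59 + £0.32 + £0.54 + £2.74 = £5.19

£5.19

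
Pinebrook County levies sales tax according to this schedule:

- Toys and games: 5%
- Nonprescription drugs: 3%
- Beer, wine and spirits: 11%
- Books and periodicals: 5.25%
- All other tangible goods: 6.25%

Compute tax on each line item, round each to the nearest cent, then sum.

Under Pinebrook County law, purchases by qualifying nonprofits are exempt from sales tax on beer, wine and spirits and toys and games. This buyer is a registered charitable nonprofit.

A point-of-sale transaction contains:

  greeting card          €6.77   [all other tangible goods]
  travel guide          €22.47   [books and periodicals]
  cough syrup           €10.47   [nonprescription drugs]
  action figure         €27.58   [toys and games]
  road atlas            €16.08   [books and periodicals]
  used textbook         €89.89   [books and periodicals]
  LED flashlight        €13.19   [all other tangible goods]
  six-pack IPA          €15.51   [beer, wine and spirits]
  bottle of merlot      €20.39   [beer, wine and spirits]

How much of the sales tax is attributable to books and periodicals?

€6.74

Travel guide €22.47: books and periodicals → 5.25% → €1.18
Road atlas €16.08: books and periodicals → 5.25% → €0.84
Used textbook €89.89: books and periodicals → 5.25% → €4.72
Tax on books and periodicals = €1.18 + €0.84 + €4.72 = €6.74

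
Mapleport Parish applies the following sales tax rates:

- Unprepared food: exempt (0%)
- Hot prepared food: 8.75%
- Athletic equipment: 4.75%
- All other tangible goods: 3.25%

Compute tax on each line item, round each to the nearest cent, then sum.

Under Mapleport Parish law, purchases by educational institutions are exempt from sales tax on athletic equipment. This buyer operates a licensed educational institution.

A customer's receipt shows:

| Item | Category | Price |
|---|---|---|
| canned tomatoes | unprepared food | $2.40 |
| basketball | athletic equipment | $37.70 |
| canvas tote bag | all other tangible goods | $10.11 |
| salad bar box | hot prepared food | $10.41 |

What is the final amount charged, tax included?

$61.86

Canned tomatoes $2.40: unprepared food → 0% → $0.00
Basketball $37.70: athletic equipment, buyer-exempt → 0% → $0.00
Canvas tote bag $10.11: all other tangible goods → 3.25% → $0.33
Salad bar box $10.41: hot prepared food → 8.75% → $0.91
Subtotal = $60.62; tax = $1.24; total due = $61.86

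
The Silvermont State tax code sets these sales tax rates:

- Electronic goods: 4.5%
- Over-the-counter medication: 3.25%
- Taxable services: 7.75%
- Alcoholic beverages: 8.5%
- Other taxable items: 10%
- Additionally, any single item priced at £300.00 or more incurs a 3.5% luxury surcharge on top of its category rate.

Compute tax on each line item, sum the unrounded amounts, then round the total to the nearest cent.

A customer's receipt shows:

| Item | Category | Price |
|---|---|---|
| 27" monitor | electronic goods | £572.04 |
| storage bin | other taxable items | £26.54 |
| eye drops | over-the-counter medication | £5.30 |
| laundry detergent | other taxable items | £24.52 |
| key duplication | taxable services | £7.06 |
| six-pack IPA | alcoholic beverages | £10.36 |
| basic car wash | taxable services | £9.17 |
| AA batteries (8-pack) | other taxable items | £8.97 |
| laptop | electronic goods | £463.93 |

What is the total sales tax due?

£91.19

27" monitor £572.04: electronic goods → 4.5% + 3.5% surcharge = 8% → £45.7632
Storage bin £26.54: other taxable items → 10% → £2.654
Eye drops £5.30: over-the-counter medication → 3.25% → £0.17225
Laundry detergent £24.52: other taxable items → 10% → £2.452
Key duplication £7.06: taxable services → 7.75% → £0.54715
Six-pack IPA £10.36: alcoholic beverages → 8.5% → £0.8806
Basic car wash £9.17: taxable services → 7.75% → £0.710675
AA batteries (8-pack) £8.97: other taxable items → 10% → £0.897
Laptop £463.93: electronic goods → 4.5% + 3.5% surcharge = 8% → £37.1144
Unrounded tax sum = £91.191275 → £91.19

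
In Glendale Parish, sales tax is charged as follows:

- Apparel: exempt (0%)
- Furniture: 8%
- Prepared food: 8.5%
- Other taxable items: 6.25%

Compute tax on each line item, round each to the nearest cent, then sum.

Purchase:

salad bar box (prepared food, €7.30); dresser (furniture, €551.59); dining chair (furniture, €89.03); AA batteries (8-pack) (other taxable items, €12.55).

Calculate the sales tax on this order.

Salad bar box €7.30: prepared food → 8.5% → €0.62
Dresser €551.59: furniture → 8% → €44.13
Dining chair €89.03: furniture → 8% → €7.12
AA batteries (8-pack) €12.55: other taxable items → 6.25% → €0.78
Total tax = €0.62 + €44.13 + €7.12 + €0.78 = €52.65

€52.65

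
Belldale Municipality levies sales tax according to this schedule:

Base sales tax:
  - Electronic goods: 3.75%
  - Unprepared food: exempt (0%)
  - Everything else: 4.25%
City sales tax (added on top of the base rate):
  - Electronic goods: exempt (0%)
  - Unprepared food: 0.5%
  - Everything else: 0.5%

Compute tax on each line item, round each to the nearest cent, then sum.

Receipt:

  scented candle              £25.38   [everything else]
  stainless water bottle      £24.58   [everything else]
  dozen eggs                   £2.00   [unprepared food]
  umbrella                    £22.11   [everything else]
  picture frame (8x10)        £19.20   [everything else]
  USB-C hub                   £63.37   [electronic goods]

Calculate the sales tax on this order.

£6.73

Scented candle £25.38: everything else → 4.25% + 0.5% city = 4.75% → £1.21
Stainless water bottle £24.58: everything else → 4.25% + 0.5% city = 4.75% → £1.17
Dozen eggs £2.00: unprepared food → 0% + 0.5% city = 0.5% → £0.01
Umbrella £22.11: everything else → 4.25% + 0.5% city = 4.75% → £1.05
Picture frame (8x10) £19.20: everything else → 4.25% + 0.5% city = 4.75% → £0.91
USB-C hub £63.37: electronic goods → 3.75% + 0% city = 3.75% → £2.38
Total tax = £1.21 + £1.17 + £0.01 + £1.05 + £0.91 + £2.38 = £6.73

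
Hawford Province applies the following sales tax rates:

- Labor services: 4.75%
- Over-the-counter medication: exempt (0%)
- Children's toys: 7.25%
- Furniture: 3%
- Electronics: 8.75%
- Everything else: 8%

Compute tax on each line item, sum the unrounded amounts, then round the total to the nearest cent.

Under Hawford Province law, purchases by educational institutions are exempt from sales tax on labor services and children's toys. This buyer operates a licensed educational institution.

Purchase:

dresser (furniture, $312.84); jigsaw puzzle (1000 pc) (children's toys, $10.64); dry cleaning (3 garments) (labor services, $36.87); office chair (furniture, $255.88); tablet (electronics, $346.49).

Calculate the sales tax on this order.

Dresser $312.84: furniture → 3% → $9.3852
Jigsaw puzzle (1000 pc) $10.64: children's toys, buyer-exempt → 0% → $0.00
Dry cleaning (3 garments) $36.87: labor services, buyer-exempt → 0% → $0.00
Office chair $255.88: furniture → 3% → $7.6764
Tablet $346.49: electronics → 8.75% → $30.317875
Unrounded tax sum = $47.379475 → $47.38

$47.38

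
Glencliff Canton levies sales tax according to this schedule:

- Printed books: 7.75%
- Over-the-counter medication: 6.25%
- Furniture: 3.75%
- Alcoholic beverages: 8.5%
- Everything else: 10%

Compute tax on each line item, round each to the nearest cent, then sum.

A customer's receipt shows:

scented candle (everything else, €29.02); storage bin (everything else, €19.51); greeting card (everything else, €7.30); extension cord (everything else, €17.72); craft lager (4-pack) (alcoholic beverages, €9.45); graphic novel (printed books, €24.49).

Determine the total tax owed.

€10.05

Scented candle €29.02: everything else → 10% → €2.90
Storage bin €19.51: everything else → 10% → €1.95
Greeting card €7.30: everything else → 10% → €0.73
Extension cord €17.72: everything else → 10% → €1.77
Craft lager (4-pack) €9.45: alcoholic beverages → 8.5% → €0.80
Graphic novel €24.49: printed books → 7.75% → €1.90
Total tax = €2.90 + €1.95 + €0.73 + €1.77 + €0.80 + €1.90 = €10.05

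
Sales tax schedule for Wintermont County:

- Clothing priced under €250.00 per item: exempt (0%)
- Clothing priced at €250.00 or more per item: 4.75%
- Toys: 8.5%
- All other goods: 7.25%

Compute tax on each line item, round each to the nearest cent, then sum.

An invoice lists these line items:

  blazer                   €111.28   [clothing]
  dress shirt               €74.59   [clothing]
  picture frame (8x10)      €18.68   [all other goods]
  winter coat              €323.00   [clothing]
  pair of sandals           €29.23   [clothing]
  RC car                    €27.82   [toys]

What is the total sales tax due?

€19.05

Blazer €111.28: clothing, under €250.00 → 0% → €0.00
Dress shirt €74.59: clothing, under €250.00 → 0% → €0.00
Picture frame (8x10) €18.68: all other goods → 7.25% → €1.35
Winter coat €323.00: clothing, €250.00 or more → 4.75% → €15.34
Pair of sandals €29.23: clothing, under €250.00 → 0% → €0.00
RC car €27.82: toys → 8.5% → €2.36
Total tax = €1.35 + €15.34 + €2.36 = €19.05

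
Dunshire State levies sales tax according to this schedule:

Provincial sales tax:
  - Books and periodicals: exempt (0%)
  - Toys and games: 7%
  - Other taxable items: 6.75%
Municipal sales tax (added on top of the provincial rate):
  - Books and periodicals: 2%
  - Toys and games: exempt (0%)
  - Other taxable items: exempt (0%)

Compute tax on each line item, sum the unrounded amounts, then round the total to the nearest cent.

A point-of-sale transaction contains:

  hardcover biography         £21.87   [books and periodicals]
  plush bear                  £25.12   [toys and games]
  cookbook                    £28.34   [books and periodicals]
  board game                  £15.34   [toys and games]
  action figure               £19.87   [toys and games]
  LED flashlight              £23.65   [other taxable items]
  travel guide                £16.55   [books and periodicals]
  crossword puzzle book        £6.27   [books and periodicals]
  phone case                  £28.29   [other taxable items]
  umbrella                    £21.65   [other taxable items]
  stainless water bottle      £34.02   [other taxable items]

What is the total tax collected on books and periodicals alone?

Hardcover biography £21.87: books and periodicals → 0% + 2% municipal = 2% → £0.4374
Cookbook £28.34: books and periodicals → 0% + 2% municipal = 2% → £0.5668
Travel guide £16.55: books and periodicals → 0% + 2% municipal = 2% → £0.331
Crossword puzzle book £6.27: books and periodicals → 0% + 2% municipal = 2% → £0.1254
Tax on books and periodicals: unrounded sum = £1.4606 → £1.46

£1.46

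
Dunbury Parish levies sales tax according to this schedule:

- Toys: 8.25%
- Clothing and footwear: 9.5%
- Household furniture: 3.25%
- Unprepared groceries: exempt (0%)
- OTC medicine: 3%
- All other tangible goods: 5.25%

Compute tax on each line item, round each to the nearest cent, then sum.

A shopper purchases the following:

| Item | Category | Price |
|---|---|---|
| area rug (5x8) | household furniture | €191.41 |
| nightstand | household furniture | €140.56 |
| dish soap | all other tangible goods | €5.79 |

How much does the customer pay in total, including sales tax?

Area rug (5x8) €191.41: household furniture → 3.25% → €6.22
Nightstand €140.56: household furniture → 3.25% → €4.57
Dish soap €5.79: all other tangible goods → 5.25% → €0.30
Subtotal = €337.76; tax = €11.09; total due = €348.85

€348.85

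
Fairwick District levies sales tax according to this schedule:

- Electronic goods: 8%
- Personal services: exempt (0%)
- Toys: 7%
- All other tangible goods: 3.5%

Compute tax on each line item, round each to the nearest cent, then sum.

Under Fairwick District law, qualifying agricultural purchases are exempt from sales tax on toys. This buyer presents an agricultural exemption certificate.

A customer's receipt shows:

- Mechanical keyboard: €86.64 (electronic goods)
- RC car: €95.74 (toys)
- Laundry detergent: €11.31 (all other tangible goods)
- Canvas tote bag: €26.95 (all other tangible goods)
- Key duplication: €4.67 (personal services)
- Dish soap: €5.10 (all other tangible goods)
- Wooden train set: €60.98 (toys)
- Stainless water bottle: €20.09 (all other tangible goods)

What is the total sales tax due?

Mechanical keyboard €86.64: electronic goods → 8% → €6.93
RC car €95.74: toys, buyer-exempt → 0% → €0.00
Laundry detergent €11.31: all other tangible goods → 3.5% → €0.40
Canvas tote bag €26.95: all other tangible goods → 3.5% → €0.94
Key duplication €4.67: personal services → 0% → €0.00
Dish soap €5.10: all other tangible goods → 3.5% → €0.18
Wooden train set €60.98: toys, buyer-exempt → 0% → €0.00
Stainless water bottle €20.09: all other tangible goods → 3.5% → €0.70
Total tax = €6.93 + €0.40 + €0.94 + €0.18 + €0.70 = €9.15

€9.15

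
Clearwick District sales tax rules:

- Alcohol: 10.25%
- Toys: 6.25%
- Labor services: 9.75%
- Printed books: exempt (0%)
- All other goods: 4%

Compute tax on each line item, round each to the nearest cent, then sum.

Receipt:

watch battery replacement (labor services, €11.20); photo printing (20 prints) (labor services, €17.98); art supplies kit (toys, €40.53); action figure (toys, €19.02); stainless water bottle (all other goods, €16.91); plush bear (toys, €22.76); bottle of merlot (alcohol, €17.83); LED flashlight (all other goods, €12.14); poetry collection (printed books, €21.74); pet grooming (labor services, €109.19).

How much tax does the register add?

€21.63

Watch battery replacement €11.20: labor services → 9.75% → €1.09
Photo printing (20 prints) €17.98: labor services → 9.75% → €1.75
Art supplies kit €40.53: toys → 6.25% → €2.53
Action figure €19.02: toys → 6.25% → €1.19
Stainless water bottle €16.91: all other goods → 4% → €0.68
Plush bear €22.76: toys → 6.25% → €1.42
Bottle of merlot €17.83: alcohol → 10.25% → €1.83
LED flashlight €12.14: all other goods → 4% → €0.49
Poetry collection €21.74: printed books → 0% → €0.00
Pet grooming €109.19: labor services → 9.75% → €10.65
Total tax = €1.09 + €1.75 + €2.53 + €1.19 + €0.68 + €1.42 + €1.83 + €0.49 + €10.65 = €21.63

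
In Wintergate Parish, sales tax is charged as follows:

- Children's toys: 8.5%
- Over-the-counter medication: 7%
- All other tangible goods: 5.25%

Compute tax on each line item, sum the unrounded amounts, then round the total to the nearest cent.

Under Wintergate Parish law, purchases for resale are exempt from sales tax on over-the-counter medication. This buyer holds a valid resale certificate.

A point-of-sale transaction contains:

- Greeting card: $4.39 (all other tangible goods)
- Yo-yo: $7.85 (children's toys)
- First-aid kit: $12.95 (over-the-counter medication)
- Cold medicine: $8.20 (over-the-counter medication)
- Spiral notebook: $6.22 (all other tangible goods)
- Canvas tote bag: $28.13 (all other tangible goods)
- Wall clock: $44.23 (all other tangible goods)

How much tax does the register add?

$5.02

Greeting card $4.39: all other tangible goods → 5.25% → $0.230475
Yo-yo $7.85: children's toys → 8.5% → $0.66725
First-aid kit $12.95: over-the-counter medication, buyer-exempt → 0% → $0.00
Cold medicine $8.20: over-the-counter medication, buyer-exempt → 0% → $0.00
Spiral notebook $6.22: all other tangible goods → 5.25% → $0.32655
Canvas tote bag $28.13: all other tangible goods → 5.25% → $1.476825
Wall clock $44.23: all other tangible goods → 5.25% → $2.322075
Unrounded tax sum = $5.023175 → $5.02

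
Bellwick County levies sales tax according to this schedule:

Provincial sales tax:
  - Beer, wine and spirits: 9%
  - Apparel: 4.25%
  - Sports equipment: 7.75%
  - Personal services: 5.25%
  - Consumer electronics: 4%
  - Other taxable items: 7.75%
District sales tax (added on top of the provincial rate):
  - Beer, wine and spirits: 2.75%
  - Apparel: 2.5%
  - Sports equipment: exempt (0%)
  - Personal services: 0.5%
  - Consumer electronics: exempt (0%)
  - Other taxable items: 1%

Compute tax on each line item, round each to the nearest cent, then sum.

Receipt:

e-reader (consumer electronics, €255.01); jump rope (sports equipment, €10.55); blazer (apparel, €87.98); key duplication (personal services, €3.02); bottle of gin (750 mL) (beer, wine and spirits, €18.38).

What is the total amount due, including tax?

€394.23

E-reader €255.01: consumer electronics → 4% + 0% district = 4% → €10.20
Jump rope €10.55: sports equipment → 7.75% + 0% district = 7.75% → €0.82
Blazer €87.98: apparel → 4.25% + 2.5% district = 6.75% → €5.94
Key duplication €3.02: personal services → 5.25% + 0.5% district = 5.75% → €0.17
Bottle of gin (750 mL) €18.38: beer, wine and spirits → 9% + 2.75% district = 11.75% → €2.16
Subtotal = €374.94; tax = €19.29; total due = €394.23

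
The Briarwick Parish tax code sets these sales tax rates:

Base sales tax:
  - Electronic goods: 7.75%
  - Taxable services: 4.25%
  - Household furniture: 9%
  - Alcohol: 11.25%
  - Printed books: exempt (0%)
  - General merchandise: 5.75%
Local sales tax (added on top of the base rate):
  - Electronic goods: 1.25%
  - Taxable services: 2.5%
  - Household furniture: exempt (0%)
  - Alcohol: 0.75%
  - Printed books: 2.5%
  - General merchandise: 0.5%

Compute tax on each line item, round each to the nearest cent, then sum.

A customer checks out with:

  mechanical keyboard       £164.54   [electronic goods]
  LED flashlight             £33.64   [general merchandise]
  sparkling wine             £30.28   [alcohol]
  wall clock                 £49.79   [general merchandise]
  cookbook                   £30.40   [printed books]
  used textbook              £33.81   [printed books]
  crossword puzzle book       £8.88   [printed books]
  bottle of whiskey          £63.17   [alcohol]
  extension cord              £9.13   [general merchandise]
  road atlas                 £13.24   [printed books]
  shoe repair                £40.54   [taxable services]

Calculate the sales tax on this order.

£36.70

Mechanical keyboard £164.54: electronic goods → 7.75% + 1.25% local = 9% → £14.81
LED flashlight £33.64: general merchandise → 5.75% + 0.5% local = 6.25% → £2.10
Sparkling wine £30.28: alcohol → 11.25% + 0.75% local = 12% → £3.63
Wall clock £49.79: general merchandise → 5.75% + 0.5% local = 6.25% → £3.11
Cookbook £30.40: printed books → 0% + 2.5% local = 2.5% → £0.76
Used textbook £33.81: printed books → 0% + 2.5% local = 2.5% → £0.85
Crossword puzzle book £8.88: printed books → 0% + 2.5% local = 2.5% → £0.22
Bottle of whiskey £63.17: alcohol → 11.25% + 0.75% local = 12% → £7.58
Extension cord £9.13: general merchandise → 5.75% + 0.5% local = 6.25% → £0.57
Road atlas £13.24: printed books → 0% + 2.5% local = 2.5% → £0.33
Shoe repair £40.54: taxable services → 4.25% + 2.5% local = 6.75% → £2.74
Total tax = £14.81 + £2.10 + £3.63 + £3.11 + £0.76 + £0.85 + £0.22 + £7.58 + £0.57 + £0.33 + £2.74 = £36.70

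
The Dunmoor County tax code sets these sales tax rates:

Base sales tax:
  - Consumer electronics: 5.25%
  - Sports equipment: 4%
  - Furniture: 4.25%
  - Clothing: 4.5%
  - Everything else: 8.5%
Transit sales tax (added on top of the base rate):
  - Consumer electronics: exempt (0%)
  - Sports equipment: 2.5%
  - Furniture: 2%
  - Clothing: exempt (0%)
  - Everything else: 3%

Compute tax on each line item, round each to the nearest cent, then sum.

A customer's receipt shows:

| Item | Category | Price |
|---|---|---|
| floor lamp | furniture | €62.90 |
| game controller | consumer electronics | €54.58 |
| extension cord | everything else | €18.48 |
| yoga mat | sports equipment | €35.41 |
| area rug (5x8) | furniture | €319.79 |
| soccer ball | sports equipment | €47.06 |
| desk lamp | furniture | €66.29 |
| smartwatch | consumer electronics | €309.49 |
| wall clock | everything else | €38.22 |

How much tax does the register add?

Floor lamp €62.90: furniture → 4.25% + 2% transit = 6.25% → €3.93
Game controller €54.58: consumer electronics → 5.25% + 0% transit = 5.25% → €2.87
Extension cord €18.48: everything else → 8.5% + 3% transit = 11.5% → €2.13
Yoga mat €35.41: sports equipment → 4% + 2.5% transit = 6.5% → €2.30
Area rug (5x8) €319.79: furniture → 4.25% + 2% transit = 6.25% → €19.99
Soccer ball €47.06: sports equipment → 4% + 2.5% transit = 6.5% → €3.06
Desk lamp €66.29: furniture → 4.25% + 2% transit = 6.25% → €4.14
Smartwatch €309.49: consumer electronics → 5.25% + 0% transit = 5.25% → €16.25
Wall clock €38.22: everything else → 8.5% + 3% transit = 11.5% → €4.40
Total tax = €3.93 + €2.87 + €2.13 + €2.30 + €19.99 + €3.06 + €4.14 + €16.25 + €4.40 = €59.07

€59.07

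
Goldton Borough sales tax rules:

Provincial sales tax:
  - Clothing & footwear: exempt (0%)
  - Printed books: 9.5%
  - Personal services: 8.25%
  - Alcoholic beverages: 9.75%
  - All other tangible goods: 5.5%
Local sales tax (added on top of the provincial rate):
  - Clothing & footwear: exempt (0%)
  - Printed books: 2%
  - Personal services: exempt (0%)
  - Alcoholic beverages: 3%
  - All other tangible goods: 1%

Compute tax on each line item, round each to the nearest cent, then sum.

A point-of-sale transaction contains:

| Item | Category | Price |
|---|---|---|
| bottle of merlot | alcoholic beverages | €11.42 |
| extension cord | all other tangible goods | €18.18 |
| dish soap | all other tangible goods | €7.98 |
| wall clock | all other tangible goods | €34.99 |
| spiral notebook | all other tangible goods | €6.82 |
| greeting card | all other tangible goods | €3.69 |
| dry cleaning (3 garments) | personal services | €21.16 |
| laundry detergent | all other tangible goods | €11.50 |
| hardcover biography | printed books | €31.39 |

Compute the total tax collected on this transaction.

Bottle of merlot €11.42: alcoholic beverages → 9.75% + 3% local = 12.75% → €1.46
Extension cord €18.18: all other tangible goods → 5.5% + 1% local = 6.5% → €1.18
Dish soap €7.98: all other tangible goods → 5.5% + 1% local = 6.5% → €0.52
Wall clock €34.99: all other tangible goods → 5.5% + 1% local = 6.5% → €2.27
Spiral notebook €6.82: all other tangible goods → 5.5% + 1% local = 6.5% → €0.44
Greeting card €3.69: all other tangible goods → 5.5% + 1% local = 6.5% → €0.24
Dry cleaning (3 garments) €21.16: personal services → 8.25% + 0% local = 8.25% → €1.75
Laundry detergent €11.50: all other tangible goods → 5.5% + 1% local = 6.5% → €0.75
Hardcover biography €31.39: printed books → 9.5% + 2% local = 11.5% → €3.61
Total tax = €1.46 + €1.18 + €0.52 + €2.27 + €0.44 + €0.24 + €1.75 + €0.75 + €3.61 = €12.22

€12.22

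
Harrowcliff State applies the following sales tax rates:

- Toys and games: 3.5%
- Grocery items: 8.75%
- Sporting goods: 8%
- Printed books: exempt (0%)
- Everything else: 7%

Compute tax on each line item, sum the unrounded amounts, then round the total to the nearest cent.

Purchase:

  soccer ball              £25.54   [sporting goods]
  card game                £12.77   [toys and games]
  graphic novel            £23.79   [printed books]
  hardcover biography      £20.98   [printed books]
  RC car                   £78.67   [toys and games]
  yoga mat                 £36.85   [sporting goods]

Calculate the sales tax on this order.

£8.19

Soccer ball £25.54: sporting goods → 8% → £2.0432
Card game £12.77: toys and games → 3.5% → £0.44695
Graphic novel £23.79: printed books → 0% → £0.00
Hardcover biography £20.98: printed books → 0% → £0.00
RC car £78.67: toys and games → 3.5% → £2.75345
Yoga mat £36.85: sporting goods → 8% → £2.948
Unrounded tax sum = £8.1916 → £8.19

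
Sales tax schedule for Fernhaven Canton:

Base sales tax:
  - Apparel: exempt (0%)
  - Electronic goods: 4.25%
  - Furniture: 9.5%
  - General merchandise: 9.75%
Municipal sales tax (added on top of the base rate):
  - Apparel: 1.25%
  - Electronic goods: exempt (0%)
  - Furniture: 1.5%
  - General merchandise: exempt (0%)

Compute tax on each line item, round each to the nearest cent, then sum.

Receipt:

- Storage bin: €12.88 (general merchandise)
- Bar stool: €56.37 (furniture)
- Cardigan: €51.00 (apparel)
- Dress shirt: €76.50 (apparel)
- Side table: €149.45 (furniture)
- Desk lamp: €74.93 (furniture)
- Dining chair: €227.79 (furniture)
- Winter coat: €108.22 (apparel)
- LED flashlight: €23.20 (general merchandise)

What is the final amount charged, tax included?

Storage bin €12.88: general merchandise → 9.75% + 0% municipal = 9.75% → €1.26
Bar stool €56.37: furniture → 9.5% + 1.5% municipal = 11% → €6.20
Cardigan €51.00: apparel → 0% + 1.25% municipal = 1.25% → €0.64
Dress shirt €76.50: apparel → 0% + 1.25% municipal = 1.25% → €0.96
Side table €149.45: furniture → 9.5% + 1.5% municipal = 11% → €16.44
Desk lamp €74.93: furniture → 9.5% + 1.5% municipal = 11% → €8.24
Dining chair €227.79: furniture → 9.5% + 1.5% municipal = 11% → €25.06
Winter coat €108.22: apparel → 0% + 1.25% municipal = 1.25% → €1.35
LED flashlight €23.20: general merchandise → 9.75% + 0% municipal = 9.75% → €2.26
Subtotal = €780.34; tax = €62.41; total due = €842.75

€842.75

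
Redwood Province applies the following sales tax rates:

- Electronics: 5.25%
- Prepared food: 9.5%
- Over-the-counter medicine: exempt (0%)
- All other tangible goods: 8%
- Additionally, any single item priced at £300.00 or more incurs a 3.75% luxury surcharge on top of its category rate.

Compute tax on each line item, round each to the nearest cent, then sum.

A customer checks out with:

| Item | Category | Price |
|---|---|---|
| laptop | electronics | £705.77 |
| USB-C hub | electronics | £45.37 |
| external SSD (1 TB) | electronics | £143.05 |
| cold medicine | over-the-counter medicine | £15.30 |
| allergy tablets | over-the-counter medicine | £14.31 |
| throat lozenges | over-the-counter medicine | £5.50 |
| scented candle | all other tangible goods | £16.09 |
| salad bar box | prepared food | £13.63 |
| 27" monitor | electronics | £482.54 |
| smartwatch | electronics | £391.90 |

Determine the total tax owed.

£154.69

Laptop £705.77: electronics → 5.25% + 3.75% surcharge = 9% → £63.52
USB-C hub £45.37: electronics → 5.25% → £2.38
External SSD (1 TB) £143.05: electronics → 5.25% → £7.51
Cold medicine £15.30: over-the-counter medicine → 0% → £0.00
Allergy tablets £14.31: over-the-counter medicine → 0% → £0.00
Throat lozenges £5.50: over-the-counter medicine → 0% → £0.00
Scented candle £16.09: all other tangible goods → 8% → £1.29
Salad bar box £13.63: prepared food → 9.5% → £1.29
27" monitor £482.54: electronics → 5.25% + 3.75% surcharge = 9% → £43.43
Smartwatch £391.90: electronics → 5.25% + 3.75% surcharge = 9% → £35.27
Total tax = £63.52 + £2.38 + £7.51 + £1.29 + £1.29 + £43.43 + £35.27 = £154.69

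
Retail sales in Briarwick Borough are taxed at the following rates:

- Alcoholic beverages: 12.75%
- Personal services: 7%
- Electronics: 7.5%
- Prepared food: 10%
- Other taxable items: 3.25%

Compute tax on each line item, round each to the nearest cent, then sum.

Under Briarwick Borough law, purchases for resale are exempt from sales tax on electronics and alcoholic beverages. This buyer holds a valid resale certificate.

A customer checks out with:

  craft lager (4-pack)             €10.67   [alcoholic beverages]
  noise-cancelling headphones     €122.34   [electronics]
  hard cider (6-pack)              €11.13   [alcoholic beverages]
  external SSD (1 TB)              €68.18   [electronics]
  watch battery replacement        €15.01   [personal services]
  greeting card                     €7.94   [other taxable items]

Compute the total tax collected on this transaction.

€1.31

Craft lager (4-pack) €10.67: alcoholic beverages, buyer-exempt → 0% → €0.00
Noise-cancelling headphones €122.34: electronics, buyer-exempt → 0% → €0.00
Hard cider (6-pack) €11.13: alcoholic beverages, buyer-exempt → 0% → €0.00
External SSD (1 TB) €68.18: electronics, buyer-exempt → 0% → €0.00
Watch battery replacement €15.01: personal services → 7% → €1.05
Greeting card €7.94: other taxable items → 3.25% → €0.26
Total tax = €1.05 + €0.26 = €1.31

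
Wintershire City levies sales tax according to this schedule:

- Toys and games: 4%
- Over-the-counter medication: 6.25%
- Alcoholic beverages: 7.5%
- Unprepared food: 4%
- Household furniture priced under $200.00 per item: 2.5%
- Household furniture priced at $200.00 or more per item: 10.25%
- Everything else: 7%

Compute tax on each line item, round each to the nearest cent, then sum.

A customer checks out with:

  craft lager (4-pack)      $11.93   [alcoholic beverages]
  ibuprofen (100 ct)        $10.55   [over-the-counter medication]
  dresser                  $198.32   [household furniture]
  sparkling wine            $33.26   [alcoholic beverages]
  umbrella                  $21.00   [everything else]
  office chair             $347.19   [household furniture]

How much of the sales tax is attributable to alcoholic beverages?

Craft lager (4-pack) $11.93: alcoholic beverages → 7.5% → $0.89
Sparkling wine $33.26: alcoholic beverages → 7.5% → $2.49
Tax on alcoholic beverages = $0.89 + $2.49 = $3.38

$3.38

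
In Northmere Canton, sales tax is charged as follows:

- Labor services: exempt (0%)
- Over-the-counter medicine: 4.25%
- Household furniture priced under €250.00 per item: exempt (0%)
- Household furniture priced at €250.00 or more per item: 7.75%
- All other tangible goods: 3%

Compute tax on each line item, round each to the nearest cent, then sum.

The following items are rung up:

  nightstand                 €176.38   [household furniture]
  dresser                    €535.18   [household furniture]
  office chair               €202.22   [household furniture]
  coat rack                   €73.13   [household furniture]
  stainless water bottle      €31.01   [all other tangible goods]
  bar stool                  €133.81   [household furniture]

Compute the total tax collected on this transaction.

€42.41

Nightstand €176.38: household furniture, under €250.00 → 0% → €0.00
Dresser €535.18: household furniture, €250.00 or more → 7.75% → €41.48
Office chair €202.22: household furniture, under €250.00 → 0% → €0.00
Coat rack €73.13: household furniture, under €250.00 → 0% → €0.00
Stainless water bottle €31.01: all other tangible goods → 3% → €0.93
Bar stool €133.81: household furniture, under €250.00 → 0% → €0.00
Total tax = €41.48 + €0.93 = €42.41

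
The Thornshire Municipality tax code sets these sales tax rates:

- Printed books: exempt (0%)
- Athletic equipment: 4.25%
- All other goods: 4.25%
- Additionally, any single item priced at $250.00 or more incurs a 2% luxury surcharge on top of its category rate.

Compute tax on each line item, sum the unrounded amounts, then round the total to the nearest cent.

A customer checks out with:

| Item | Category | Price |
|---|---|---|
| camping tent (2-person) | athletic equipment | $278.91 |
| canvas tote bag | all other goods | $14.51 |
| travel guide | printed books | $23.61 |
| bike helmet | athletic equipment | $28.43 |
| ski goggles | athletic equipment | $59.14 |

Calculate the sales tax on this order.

$21.77

Camping tent (2-person) $278.91: athletic equipment → 4.25% + 2% surcharge = 6.25% → $17.431875
Canvas tote bag $14.51: all other goods → 4.25% → $0.616675
Travel guide $23.61: printed books → 0% → $0.00
Bike helmet $28.43: athletic equipment → 4.25% → $1.208275
Ski goggles $59.14: athletic equipment → 4.25% → $2.51345
Unrounded tax sum = $21.770275 → $21.77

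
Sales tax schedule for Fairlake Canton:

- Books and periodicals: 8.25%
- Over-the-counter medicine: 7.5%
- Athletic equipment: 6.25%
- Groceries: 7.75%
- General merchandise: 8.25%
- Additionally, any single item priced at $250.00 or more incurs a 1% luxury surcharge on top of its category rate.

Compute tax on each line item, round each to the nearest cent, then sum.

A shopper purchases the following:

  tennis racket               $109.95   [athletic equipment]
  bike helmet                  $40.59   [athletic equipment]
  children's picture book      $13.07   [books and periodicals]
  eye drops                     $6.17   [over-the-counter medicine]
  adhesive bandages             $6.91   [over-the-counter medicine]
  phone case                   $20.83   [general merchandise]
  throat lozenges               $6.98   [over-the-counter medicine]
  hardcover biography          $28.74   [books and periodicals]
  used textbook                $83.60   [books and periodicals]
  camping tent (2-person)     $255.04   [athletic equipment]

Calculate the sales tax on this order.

$41.47

Tennis racket $109.95: athletic equipment → 6.25% → $6.87
Bike helmet $40.59: athletic equipment → 6.25% → $2.54
Children's picture book $13.07: books and periodicals → 8.25% → $1.08
Eye drops $6.17: over-the-counter medicine → 7.5% → $0.46
Adhesive bandages $6.91: over-the-counter medicine → 7.5% → $0.52
Phone case $20.83: general merchandise → 8.25% → $1.72
Throat lozenges $6.98: over-the-counter medicine → 7.5% → $0.52
Hardcover biography $28.74: books and periodicals → 8.25% → $2.37
Used textbook $83.60: books and periodicals → 8.25% → $6.90
Camping tent (2-person) $255.04: athletic equipment → 6.25% + 1% surcharge = 7.25% → $18.49
Total tax = $6.87 + $2.54 + $1.08 + $0.46 + $0.52 + $1.72 + $0.52 + $2.37 + $6.90 + $18.49 = $41.47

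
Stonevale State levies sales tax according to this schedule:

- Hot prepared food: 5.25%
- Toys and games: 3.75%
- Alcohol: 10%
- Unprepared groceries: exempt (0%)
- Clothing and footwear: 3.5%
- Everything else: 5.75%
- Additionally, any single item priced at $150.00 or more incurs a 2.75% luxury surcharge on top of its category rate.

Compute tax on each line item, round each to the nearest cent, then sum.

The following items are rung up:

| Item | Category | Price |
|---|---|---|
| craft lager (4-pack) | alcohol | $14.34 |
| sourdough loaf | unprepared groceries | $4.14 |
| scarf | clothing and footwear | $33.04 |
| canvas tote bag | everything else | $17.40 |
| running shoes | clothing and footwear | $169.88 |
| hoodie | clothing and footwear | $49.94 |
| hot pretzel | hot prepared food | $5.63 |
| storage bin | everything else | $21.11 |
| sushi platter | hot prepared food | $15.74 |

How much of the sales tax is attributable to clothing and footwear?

$13.53

Scarf $33.04: clothing and footwear → 3.5% → $1.16
Running shoes $169.88: clothing and footwear → 3.5% + 2.75% surcharge = 6.25% → $10.62
Hoodie $49.94: clothing and footwear → 3.5% → $1.75
Tax on clothing and footwear = $1.16 + $10.62 + $1.75 = $13.53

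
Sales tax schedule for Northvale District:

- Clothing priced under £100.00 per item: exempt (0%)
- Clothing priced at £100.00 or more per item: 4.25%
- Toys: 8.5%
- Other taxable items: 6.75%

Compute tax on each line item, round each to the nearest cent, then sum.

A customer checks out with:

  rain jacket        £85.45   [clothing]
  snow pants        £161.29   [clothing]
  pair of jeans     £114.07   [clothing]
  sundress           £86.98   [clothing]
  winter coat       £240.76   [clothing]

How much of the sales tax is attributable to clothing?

£21.93

Rain jacket £85.45: clothing, under £100.00 → 0% → £0.00
Snow pants £161.29: clothing, £100.00 or more → 4.25% → £6.85
Pair of jeans £114.07: clothing, £100.00 or more → 4.25% → £4.85
Sundress £86.98: clothing, under £100.00 → 0% → £0.00
Winter coat £240.76: clothing, £100.00 or more → 4.25% → £10.23
Tax on clothing = £0.00 + £6.85 + £4.85 + £0.00 + £10.23 = £21.93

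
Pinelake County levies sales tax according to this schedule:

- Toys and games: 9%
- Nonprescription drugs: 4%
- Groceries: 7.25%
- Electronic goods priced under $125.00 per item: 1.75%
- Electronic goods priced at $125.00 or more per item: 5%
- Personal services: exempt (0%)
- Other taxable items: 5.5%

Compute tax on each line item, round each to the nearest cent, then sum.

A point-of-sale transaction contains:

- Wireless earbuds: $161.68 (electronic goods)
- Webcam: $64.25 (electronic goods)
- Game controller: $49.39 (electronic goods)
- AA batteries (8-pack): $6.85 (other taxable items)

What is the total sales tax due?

$10.44

Wireless earbuds $161.68: electronic goods, $125.00 or more → 5% → $8.08
Webcam $64.25: electronic goods, under $125.00 → 1.75% → $1.12
Game controller $49.39: electronic goods, under $125.00 → 1.75% → $0.86
AA batteries (8-pack) $6.85: other taxable items → 5.5% → $0.38
Total tax = $8.08 + $1.12 + $0.86 + $0.38 = $10.44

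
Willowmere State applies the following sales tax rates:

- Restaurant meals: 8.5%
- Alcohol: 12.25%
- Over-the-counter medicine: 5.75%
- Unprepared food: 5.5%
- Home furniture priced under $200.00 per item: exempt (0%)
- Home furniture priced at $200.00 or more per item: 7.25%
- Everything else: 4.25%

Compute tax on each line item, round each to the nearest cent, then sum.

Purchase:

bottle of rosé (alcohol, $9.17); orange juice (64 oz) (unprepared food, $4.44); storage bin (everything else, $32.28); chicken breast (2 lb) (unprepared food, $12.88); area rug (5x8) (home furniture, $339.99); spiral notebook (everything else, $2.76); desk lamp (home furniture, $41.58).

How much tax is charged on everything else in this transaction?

Storage bin $32.28: everything else → 4.25% → $1.37
Spiral notebook $2.76: everything else → 4.25% → $0.12
Tax on everything else = $1.37 + $0.12 = $1.49

$1.49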